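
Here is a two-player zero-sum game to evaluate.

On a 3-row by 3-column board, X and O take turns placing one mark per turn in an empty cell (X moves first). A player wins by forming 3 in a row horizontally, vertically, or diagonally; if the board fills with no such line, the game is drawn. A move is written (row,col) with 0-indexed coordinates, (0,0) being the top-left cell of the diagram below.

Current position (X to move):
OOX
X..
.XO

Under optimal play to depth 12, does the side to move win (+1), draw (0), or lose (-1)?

value(OOX/X../.XO, X) = +1

[OOX/X../.XO] X move#1: (1,1):+1/OOX/XX./.XO*, (1,2):-1/OOX/X.X/.XO, (2,0):-1/OOX/X../XXO
[OOX/XX./.XO] O move#2: (1,2):-1/OOX/XXO/.XO*, (2,0):-1/OOX/XX./OXO
[OOX/XXO/.XO] X move#3: (2,0):+1/OOX/XXO/XXO*
[OOX/XXO/XXO] end (terminal -1, O#4); searched OOX/X../.XO to 12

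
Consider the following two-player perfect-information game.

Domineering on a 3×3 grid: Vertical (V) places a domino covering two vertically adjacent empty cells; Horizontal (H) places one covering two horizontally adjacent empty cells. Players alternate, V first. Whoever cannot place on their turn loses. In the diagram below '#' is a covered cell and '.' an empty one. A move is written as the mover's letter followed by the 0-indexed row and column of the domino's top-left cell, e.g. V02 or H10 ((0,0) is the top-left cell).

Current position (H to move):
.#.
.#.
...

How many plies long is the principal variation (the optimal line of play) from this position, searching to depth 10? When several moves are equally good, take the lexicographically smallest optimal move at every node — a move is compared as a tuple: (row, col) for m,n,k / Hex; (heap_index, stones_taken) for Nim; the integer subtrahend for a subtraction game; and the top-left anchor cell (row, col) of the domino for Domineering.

[.#./.#./...] H move#1: H20:-1/.#./.#./##.*, H21:-1/.#./.#./.##
[.#./.#./##.] V move#2: V00:+1/##./##./##.*, V02:+1/.##/.##/##., V12:+1/.#./.##/###
[##./##./##.] end (terminal -1, H#3); searched .#./.#./... to 10

PV length from [.#./.#./...]: 2 plies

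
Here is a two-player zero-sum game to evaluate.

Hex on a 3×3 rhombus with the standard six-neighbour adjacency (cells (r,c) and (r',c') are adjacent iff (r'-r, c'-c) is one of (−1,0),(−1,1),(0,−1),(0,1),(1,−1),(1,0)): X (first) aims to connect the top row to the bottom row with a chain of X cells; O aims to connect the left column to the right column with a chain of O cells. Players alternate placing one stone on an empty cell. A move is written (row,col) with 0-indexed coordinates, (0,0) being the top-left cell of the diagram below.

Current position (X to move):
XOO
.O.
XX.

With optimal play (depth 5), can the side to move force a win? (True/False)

X winning at [XOO/.O./XX.]: True

ply 1, X at XOO/.O./XX. | (1,0)=+1→XOO/XO./XX.*; (1,2)=-1→XOO/.OX/XX.; (2,2)=-1→XOO/.O./XXX
ply 2: XOO/XO./XX. is terminal -1 (O); from XOO/.O./XX. depth 5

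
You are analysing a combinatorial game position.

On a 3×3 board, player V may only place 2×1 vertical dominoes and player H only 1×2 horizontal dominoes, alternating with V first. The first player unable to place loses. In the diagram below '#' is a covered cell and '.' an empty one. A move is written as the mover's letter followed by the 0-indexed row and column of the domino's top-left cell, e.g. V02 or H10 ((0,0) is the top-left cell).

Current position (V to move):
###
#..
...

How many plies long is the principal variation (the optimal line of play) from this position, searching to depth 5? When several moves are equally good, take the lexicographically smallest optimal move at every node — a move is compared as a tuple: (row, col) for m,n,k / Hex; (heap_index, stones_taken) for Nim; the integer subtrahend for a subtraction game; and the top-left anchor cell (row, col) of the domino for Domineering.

ply 1, V at ###/#../... | V11=+1→###/##./.#.*; V12=-1→###/#.#/..#
ply 2: ###/##./.#. is terminal -1 (H); from ###/#../... depth 5

PV length from [###/#../...]: 1 ply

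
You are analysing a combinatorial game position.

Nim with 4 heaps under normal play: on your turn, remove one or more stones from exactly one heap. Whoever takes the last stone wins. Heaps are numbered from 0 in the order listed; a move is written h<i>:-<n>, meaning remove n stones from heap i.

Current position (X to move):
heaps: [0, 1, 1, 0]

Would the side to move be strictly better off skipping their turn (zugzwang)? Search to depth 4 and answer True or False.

zugzwang((0,1,1,0), X) = True

p1 X@[(0,1,1,0)]: h1:-1[(0,0,1,0)]-1* h2:-1[(0,1,0,0)]-1
p2 O@[(0,0,1,0)]: h2:-1[(0,0,0,0)]+1*
p3 X@[(0,0,0,0)] terminal -1; root [(0,1,1,0)] d4
if X skipped the turn, O would face:
~ p1 O@[(0,1,1,0)]: h1:-1[(0,0,1,0)]-1* h2:-1[(0,1,0,0)]-1
~ p2 X@[(0,0,1,0)]: h2:-1[(0,0,0,0)]+1*
~ p3 O@[(0,0,0,0)] terminal -1; root [(0,1,1,0)] d4
compare (X): move=-1 vs pass=+1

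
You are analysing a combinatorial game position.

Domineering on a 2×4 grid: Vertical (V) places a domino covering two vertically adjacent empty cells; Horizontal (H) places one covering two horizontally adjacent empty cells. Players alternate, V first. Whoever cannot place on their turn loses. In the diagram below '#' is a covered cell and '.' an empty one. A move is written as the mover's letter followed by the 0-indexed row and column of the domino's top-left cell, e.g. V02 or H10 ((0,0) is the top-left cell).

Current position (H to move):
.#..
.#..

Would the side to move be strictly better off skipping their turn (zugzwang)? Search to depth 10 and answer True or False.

ply 1, H at .#../.#.. | H02=+1→.###/.#..*; H12=+1→.#../.###
ply 2, V at .###/.#.. | V00=-1→####/##..*
ply 3, H at ####/##.. | H12=+1→####/####*
ply 4: ####/#### is terminal -1 (V); from .#../.#.. depth 10
suppose H passes — search the same position with V to move:
pass> ply 1, V at .#../.#.. | V00=-1→##../##..; V02=+1→.##./.##.*; V03=+1→.#.#/.#.#
pass> ply 2: .##./.##. is terminal -1 (H); from .#../.#.. depth 10
for H: play +1, pass -1

zugzwang(.#../.#.., H) = False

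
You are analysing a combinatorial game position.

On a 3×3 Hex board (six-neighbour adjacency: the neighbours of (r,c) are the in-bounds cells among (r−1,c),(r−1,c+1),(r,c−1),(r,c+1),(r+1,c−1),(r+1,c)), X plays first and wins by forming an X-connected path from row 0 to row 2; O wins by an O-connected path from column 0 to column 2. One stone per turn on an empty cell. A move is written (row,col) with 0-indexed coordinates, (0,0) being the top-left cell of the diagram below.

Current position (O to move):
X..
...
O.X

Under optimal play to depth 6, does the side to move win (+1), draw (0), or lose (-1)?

value(X../.../O.X, O) = +1

ply 1, O at X../.../O.X | (0,1)=-1→XO./.../O.X; (0,2)=-1→X.O/.../O.X; (1,0)=-1→X../O../O.X; (1,1)=+1→X../.O./O.X*; (1,2)=+1→X../..O/O.X; (2,1)=-1→X../.../OOX
ply 2, X at X../.O./O.X | (0,1)=-1→XX./.O./O.X*; (0,2)=-1→X.X/.O./O.X; (1,0)=-1→X../XO./O.X; (1,2)=-1→X../.OX/O.X; (2,1)=-1→X../.O./OXX
ply 3, O at XX./.O./O.X | (0,2)=+1→XXO/.O./O.X*; (1,0)=+1→XX./OO./O.X; (1,2)=+1→XX./.OO/O.X; (2,1)=+1→XX./.O./OOX
ply 4: XXO/.O./O.X is terminal -1 (X); from X../.../O.X depth 6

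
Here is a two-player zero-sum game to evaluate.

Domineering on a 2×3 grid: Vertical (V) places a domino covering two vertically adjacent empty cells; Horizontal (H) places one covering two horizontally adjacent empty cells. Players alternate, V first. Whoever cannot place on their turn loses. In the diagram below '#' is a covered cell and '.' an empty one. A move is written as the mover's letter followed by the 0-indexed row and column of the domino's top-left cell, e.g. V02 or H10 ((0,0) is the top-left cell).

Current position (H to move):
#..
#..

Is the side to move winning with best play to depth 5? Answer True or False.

H winning at [#../#..]: True

ply 1, H at #../#.. | H01=+1→###/#..*; H11=+1→#../###
ply 2: ###/#.. is terminal -1 (V); from #../#.. depth 5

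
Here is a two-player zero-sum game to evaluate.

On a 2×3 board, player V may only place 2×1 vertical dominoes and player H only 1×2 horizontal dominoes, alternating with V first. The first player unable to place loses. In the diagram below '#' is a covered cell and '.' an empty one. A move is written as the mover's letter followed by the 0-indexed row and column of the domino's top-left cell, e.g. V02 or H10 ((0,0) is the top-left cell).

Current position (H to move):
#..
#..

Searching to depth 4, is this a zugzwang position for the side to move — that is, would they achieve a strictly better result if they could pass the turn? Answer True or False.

[#../#..] H move#1: H01:+1/###/#..*, H11:+1/#../###
[###/#..] end (terminal -1, V#2); searched #../#.. to 4
pass branch (V moves first from the same position):
  | [#../#..] V move#1: V01:+1/##./##.*, V02:+1/#.#/#.#
  | [##./##.] end (terminal -1, H#2); searched #../#.. to 4
H moving scores +1; H passing scores -1

zugzwang(#../#.., H) = False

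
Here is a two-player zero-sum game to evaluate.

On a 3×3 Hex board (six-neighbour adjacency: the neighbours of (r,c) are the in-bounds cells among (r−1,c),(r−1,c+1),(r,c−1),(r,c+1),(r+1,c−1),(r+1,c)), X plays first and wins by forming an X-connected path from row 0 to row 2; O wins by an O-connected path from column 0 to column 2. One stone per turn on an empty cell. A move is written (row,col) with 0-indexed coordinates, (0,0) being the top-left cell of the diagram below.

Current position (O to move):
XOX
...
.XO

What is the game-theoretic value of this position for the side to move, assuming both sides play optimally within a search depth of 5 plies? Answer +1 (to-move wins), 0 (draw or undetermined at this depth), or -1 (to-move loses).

value(XOX/.../.XO, O) = -1

ply 1, O at XOX/.../.XO | (1,0)=-1→XOX/O../.XO*; (1,1)=-1→XOX/.O./.XO; (1,2)=-1→XOX/..O/.XO; (2,0)=-1→XOX/.../OXO
ply 2, X at XOX/O../.XO | (1,1)=+1→XOX/OX./.XO*; (1,2)=+1→XOX/O.X/.XO; (2,0)=+1→XOX/O../XXO
ply 3: XOX/OX./.XO is terminal -1 (O); from XOX/.../.XO depth 5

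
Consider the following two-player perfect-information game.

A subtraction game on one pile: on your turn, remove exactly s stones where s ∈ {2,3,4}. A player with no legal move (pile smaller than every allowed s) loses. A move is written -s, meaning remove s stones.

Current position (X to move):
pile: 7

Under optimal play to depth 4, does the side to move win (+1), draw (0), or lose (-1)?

value(7, X) = -1

[7] X move#1: -2:-1/5*, -3:-1/4, -4:-1/3
[5] O move#2: -2:-1/3, -3:-1/2, -4:+1/1*
[1] end (terminal -1, X#3); searched 7 to 4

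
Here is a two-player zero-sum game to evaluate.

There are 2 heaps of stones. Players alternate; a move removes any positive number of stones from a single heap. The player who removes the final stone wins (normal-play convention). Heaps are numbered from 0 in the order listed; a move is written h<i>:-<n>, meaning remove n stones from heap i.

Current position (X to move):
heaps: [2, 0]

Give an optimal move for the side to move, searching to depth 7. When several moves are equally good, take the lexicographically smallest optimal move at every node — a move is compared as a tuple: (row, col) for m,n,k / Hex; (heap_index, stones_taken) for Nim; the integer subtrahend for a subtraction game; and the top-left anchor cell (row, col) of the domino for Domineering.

X's best at [(2,0)]: h0:-2

p1 X@[(2,0)]: h0:-1[(1,0)]-1 h0:-2[(0,0)]+1*
p2 O@[(0,0)] terminal -1; root [(2,0)] d7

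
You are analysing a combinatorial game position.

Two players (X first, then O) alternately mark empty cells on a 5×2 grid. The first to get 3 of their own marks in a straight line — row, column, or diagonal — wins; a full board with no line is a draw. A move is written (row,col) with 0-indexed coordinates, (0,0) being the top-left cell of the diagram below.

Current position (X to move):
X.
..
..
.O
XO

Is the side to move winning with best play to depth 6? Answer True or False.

[X./../../.O/XO] X move#1: (0,1):-1/XX/../../.O/XO, (1,0):-1/X./X./../.O/XO, (1,1):-1/X./.X/../.O/XO, (2,0):-1/X./../X./.O/XO, (2,1):+0/X./../.X/.O/XO*, (3,0):-1/X./../../XO/XO
[X./../.X/.O/XO] O move#2: (0,1):-1/XO/../.X/.O/XO, (1,0):+0/X./O./.X/.O/XO*, (1,1):-1/X./.O/.X/.O/XO, (2,0):+0/X./../OX/.O/XO, (3,0):+0/X./../.X/OO/XO
[X./O./.X/.O/XO] X move#3: (0,1):+0/XX/O./.X/.O/XO*, (1,1):+0/X./OX/.X/.O/XO, (2,0):+0/X./O./XX/.O/XO, (3,0):+0/X./O./.X/XO/XO
[XX/O./.X/.O/XO] O move#4: (1,1):+0/XX/OO/.X/.O/XO*, (2,0):-1/XX/O./OX/.O/XO, (3,0):-1/XX/O./.X/OO/XO
[XX/OO/.X/.O/XO] X move#5: (2,0):+0/XX/OO/XX/.O/XO*, (3,0):+0/XX/OO/.X/XO/XO
[XX/OO/XX/.O/XO] O move#6: (3,0):+0/XX/OO/XX/OO/XO*
[XX/OO/XX/OO/XO] end (terminal +0, X#7); searched X./../../.O/XO to 6

X winning at [X./../../.O/XO]: False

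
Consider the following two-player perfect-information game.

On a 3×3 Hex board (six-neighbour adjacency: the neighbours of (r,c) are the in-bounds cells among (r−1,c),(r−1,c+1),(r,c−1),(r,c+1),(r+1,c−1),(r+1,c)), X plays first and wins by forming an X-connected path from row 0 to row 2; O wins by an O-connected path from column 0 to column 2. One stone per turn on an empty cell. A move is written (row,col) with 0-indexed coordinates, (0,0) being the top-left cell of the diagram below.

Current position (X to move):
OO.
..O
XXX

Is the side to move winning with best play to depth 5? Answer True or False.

p1 X@[OO./..O/XXX]: (0,2)[OOX/..O/XXX]-1* (1,0)[OO./X.O/XXX]-1 (1,1)[OO./.XO/XXX]-1
p2 O@[OOX/..O/XXX]: (1,0)[OOX/O.O/XXX]-1 (1,1)[OOX/.OO/XXX]+1*
p3 X@[OOX/.OO/XXX] terminal -1; root [OO./..O/XXX] d5

X winning at [OO./..O/XXX]: False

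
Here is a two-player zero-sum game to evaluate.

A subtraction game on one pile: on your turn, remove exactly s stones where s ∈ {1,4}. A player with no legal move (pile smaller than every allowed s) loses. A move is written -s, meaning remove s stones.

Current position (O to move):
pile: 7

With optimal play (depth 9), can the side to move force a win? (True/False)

O winning at [7]: False

p1 O@[7]: -1[6]-1* -4[3]-1
p2 X@[6]: -1[5]+1* -4[2]+1
p3 O@[5]: -1[4]-1* -4[1]-1
p4 X@[4]: -1[3]-1 -4[0]+1*
p5 O@[0] terminal -1; root [7] d9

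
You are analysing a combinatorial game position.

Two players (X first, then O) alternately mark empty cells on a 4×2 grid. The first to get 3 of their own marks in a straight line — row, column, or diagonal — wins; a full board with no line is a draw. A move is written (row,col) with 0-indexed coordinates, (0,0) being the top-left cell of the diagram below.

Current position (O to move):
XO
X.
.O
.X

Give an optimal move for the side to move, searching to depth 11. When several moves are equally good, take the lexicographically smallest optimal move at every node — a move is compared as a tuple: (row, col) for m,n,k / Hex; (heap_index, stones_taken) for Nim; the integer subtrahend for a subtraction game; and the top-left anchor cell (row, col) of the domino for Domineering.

p1 O@[XO/X./.O/.X]: (1,1)[XO/XO/.O/.X]+1* (2,0)[XO/X./OO/.X]+0 (3,0)[XO/X./.O/OX]-1
p2 X@[XO/XO/.O/.X] terminal -1; root [XO/X./.O/.X] d11

O's best at [XO/X./.O/.X]: (1,1)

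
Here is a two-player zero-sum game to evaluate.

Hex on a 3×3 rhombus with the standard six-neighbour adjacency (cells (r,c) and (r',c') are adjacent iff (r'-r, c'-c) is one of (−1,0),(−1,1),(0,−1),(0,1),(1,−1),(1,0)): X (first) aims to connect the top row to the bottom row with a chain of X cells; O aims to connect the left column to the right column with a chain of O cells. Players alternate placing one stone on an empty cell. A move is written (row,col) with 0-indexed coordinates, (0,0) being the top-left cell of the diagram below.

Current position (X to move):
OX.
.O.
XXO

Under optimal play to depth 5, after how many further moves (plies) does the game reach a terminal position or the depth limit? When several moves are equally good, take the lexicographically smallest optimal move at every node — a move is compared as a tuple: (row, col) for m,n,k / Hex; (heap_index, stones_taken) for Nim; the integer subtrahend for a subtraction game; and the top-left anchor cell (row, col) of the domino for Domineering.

PV length from [OX./.O./XXO]: 3 plies

p1 X@[OX./.O./XXO]: (0,2)[OXX/.O./XXO]+1* (1,0)[OX./XO./XXO]+1 (1,2)[OX./.OX/XXO]+1
p2 O@[OXX/.O./XXO]: (1,0)[OXX/OO./XXO]-1* (1,2)[OXX/.OO/XXO]-1
p3 X@[OXX/OO./XXO]: (1,2)[OXX/OOX/XXO]+1*
p4 O@[OXX/OOX/XXO] terminal -1; root [OX./.O./XXO] d5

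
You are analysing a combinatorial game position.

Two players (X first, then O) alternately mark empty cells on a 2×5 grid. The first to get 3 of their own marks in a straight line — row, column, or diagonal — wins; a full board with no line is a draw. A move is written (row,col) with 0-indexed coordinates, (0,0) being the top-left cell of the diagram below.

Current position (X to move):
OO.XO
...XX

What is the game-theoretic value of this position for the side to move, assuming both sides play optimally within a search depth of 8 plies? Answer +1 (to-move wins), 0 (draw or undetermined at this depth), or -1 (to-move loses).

value(OO.XO/...XX, X) = +1

p1 X@[OO.XO/...XX]: (0,2)[OOXXO/...XX]+0 (1,0)[OO.XO/X..XX]-1 (1,1)[OO.XO/.X.XX]-1 (1,2)[OO.XO/..XXX]+1*
p2 O@[OO.XO/..XXX] terminal -1; root [OO.XO/...XX] d8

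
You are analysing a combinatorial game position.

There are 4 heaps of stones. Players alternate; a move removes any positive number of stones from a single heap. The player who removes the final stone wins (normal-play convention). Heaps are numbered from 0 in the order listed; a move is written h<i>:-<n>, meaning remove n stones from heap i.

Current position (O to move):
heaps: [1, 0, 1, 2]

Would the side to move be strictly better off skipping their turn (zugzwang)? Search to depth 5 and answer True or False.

ply 1, O at (1,0,1,2) | h0:-1=-1→(0,0,1,2); h2:-1=-1→(1,0,0,2); h3:-1=-1→(1,0,1,1); h3:-2=+1→(1,0,1,0)*
ply 2, X at (1,0,1,0) | h0:-1=-1→(0,0,1,0)*; h2:-1=-1→(1,0,0,0)
ply 3, O at (0,0,1,0) | h2:-1=+1→(0,0,0,0)*
ply 4: (0,0,0,0) is terminal -1 (X); from (1,0,1,2) depth 5
pass branch (X moves first from the same position):
  | ply 1, X at (1,0,1,2) | h0:-1=-1→(0,0,1,2); h2:-1=-1→(1,0,0,2); h3:-1=-1→(1,0,1,1); h3:-2=+1→(1,0,1,0)*
  | ply 2, O at (1,0,1,0) | h0:-1=-1→(0,0,1,0)*; h2:-1=-1→(1,0,0,0)
  | ply 3, X at (0,0,1,0) | h2:-1=+1→(0,0,0,0)*
  | ply 4: (0,0,0,0) is terminal -1 (O); from (1,0,1,2) depth 5
O moving scores +1; O passing scores -1

zugzwang((1,0,1,2), O) = False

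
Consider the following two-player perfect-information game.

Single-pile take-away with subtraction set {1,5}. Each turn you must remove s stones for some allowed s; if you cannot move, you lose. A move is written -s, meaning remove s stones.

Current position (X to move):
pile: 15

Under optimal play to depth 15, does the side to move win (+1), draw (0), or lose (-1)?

p1 X@[15]: -1[14]+1* -5[10]+1
p2 O@[14]: -1[13]-1* -5[9]-1
p3 X@[13]: -1[12]+1* -5[8]+1
p4 O@[12]: -1[11]-1* -5[7]-1
p5 X@[11]: -1[10]+1* -5[6]+1
p6 O@[10]: -1[9]-1* -5[5]-1
p7 X@[9]: -1[8]+1* -5[4]+1
p8 O@[8]: -1[7]-1* -5[3]-1
p9 X@[7]: -1[6]+1* -5[2]+1
p10 O@[6]: -1[5]-1* -5[1]-1
p11 X@[5]: -1[4]+1* -5[0]+1
p12 O@[4]: -1[3]-1*
p13 X@[3]: -1[2]+1*
p14 O@[2]: -1[1]-1*
p15 X@[1]: -1[0]+1*
p16 O@[0] terminal -1; root [15] d15

value(15, X) = +1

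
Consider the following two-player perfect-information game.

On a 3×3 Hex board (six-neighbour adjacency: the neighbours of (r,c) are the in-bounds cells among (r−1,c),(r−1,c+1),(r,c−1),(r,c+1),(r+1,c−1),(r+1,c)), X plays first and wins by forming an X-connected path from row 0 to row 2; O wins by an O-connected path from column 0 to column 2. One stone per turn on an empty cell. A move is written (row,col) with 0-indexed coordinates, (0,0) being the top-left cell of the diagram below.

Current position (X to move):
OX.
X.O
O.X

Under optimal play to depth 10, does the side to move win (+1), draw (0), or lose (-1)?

value(OX./X.O/O.X, X) = -1

ply 1, X at OX./X.O/O.X | (0,2)=-1→OXX/X.O/O.X*; (1,1)=-1→OX./XXO/O.X; (2,1)=-1→OX./X.O/OXX
ply 2, O at OXX/X.O/O.X | (1,1)=+1→OXX/XOO/O.X*; (2,1)=+1→OXX/X.O/OOX
ply 3: OXX/XOO/O.X is terminal -1 (X); from OX./X.O/O.X depth 10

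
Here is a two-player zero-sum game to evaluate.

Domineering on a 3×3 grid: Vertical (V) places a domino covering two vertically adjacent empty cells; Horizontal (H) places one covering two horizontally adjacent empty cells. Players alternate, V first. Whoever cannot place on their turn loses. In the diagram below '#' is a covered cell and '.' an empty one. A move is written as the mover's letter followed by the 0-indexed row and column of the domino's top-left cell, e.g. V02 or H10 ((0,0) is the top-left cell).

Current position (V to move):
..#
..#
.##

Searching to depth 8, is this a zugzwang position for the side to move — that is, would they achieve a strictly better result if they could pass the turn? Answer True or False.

zugzwang(..#/..#/.##, V) = False

p1 V@[..#/..#/.##]: V00[#.#/#.#/.##]+1* V01[.##/.##/.##]+1 V10[..#/#.#/###]-1
p2 H@[#.#/#.#/.##] terminal -1; root [..#/..#/.##] d8
if V skipped the turn, H would face:
~ p1 H@[..#/..#/.##]: H00[###/..#/.##]-1 H10[..#/###/.##]+1*
~ p2 V@[..#/###/.##] terminal -1; root [..#/..#/.##] d8
compare (V): move=+1 vs pass=-1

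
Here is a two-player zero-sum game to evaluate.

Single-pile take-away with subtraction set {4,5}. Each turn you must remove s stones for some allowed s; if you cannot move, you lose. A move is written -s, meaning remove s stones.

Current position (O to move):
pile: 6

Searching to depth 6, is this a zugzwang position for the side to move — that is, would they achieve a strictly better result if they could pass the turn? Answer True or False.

zugzwang(6, O) = False

ply 1, O at 6 | -4=+1→2*; -5=+1→1
ply 2: 2 is terminal -1 (X); from 6 depth 6
if O skipped the turn, X would face:
~ ply 1, X at 6 | -4=+1→2*; -5=+1→1
~ ply 2: 2 is terminal -1 (O); from 6 depth 6
compare (O): move=+1 vs pass=-1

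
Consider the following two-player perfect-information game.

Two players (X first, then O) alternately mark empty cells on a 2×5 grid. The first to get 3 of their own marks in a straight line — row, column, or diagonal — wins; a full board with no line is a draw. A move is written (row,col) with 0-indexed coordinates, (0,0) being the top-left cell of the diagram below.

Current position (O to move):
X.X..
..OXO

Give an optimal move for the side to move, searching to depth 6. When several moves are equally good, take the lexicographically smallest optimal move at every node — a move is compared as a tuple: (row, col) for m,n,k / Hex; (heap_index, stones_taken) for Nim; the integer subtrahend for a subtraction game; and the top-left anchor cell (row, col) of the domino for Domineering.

O's best at [X.X../..OXO]: (0,1)

ply 1, O at X.X../..OXO | (0,1)=+0→XOX../..OXO*; (0,3)=-1→X.XO./..OXO; (0,4)=-1→X.X.O/..OXO; (1,0)=-1→X.X../O.OXO; (1,1)=-1→X.X../.OOXO
ply 2, X at XOX../..OXO | (0,3)=+0→XOXX./..OXO*; (0,4)=+0→XOX.X/..OXO; (1,0)=+0→XOX../X.OXO; (1,1)=+0→XOX../.XOXO
ply 3, O at XOXX./..OXO | (0,4)=+0→XOXXO/..OXO*; (1,0)=-1→XOXX./O.OXO; (1,1)=-1→XOXX./.OOXO
ply 4, X at XOXXO/..OXO | (1,0)=+0→XOXXO/X.OXO*; (1,1)=+0→XOXXO/.XOXO
ply 5, O at XOXXO/X.OXO | (1,1)=+0→XOXXO/XOOXO*
ply 6: XOXXO/XOOXO is terminal +0 (X); from X.X../..OXO depth 6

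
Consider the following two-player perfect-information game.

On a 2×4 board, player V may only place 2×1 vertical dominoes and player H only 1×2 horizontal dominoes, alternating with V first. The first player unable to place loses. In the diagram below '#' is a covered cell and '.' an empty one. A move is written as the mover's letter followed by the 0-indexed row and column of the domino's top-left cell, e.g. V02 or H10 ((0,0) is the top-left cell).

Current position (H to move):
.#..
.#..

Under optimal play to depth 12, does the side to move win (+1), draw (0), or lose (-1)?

value(.#../.#.., H) = +1

ply 1, H at .#../.#.. | H02=+1→.###/.#..*; H12=+1→.#../.###
ply 2, V at .###/.#.. | V00=-1→####/##..*
ply 3, H at ####/##.. | H12=+1→####/####*
ply 4: ####/#### is terminal -1 (V); from .#../.#.. depth 12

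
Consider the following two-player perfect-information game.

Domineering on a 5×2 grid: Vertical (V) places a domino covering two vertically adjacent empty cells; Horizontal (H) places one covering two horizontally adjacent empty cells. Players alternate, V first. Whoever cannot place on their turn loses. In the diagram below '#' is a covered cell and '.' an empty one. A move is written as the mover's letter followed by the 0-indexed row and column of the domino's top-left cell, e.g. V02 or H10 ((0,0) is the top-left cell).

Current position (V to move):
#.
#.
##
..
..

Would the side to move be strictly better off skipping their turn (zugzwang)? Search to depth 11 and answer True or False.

zugzwang(#./#./##/../.., V) = False

ply 1, V at #./#./##/../.. | V01=-1→##/##/##/../..; V30=+1→#./#./##/#./#.*; V31=+1→#./#./##/.#/.#
ply 2: #./#./##/#./#. is terminal -1 (H); from #./#./##/../.. depth 11
suppose V passes — search the same position with H to move:
pass> ply 1, H at #./#./##/../.. | H30=+1→#./#./##/##/..*; H40=+1→#./#./##/../##
pass> ply 2, V at #./#./##/##/.. | V01=-1→##/##/##/##/..*
pass> ply 3, H at ##/##/##/##/.. | H40=+1→##/##/##/##/##*
pass> ply 4: ##/##/##/##/## is terminal -1 (V); from #./#./##/../.. depth 11
for V: play +1, pass -1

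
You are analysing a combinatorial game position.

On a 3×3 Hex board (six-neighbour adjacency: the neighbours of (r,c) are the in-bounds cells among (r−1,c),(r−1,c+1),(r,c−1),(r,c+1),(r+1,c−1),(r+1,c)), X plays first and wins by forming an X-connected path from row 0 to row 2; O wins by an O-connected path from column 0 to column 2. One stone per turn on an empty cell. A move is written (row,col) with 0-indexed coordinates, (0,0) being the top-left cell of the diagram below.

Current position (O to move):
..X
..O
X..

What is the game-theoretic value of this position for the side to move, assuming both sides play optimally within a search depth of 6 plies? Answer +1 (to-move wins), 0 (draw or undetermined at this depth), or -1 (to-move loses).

p1 O@[..X/..O/X..]: (0,0)[O.X/..O/X..]-1* (0,1)[.OX/..O/X..]-1 (1,0)[..X/O.O/X..]-1 (1,1)[..X/.OO/X..]-1 (2,1)[..X/..O/XO.]-1 (2,2)[..X/..O/X.O]-1
p2 X@[O.X/..O/X..]: (0,1)[OXX/..O/X..]+1* (1,0)[O.X/X.O/X..]+1 (1,1)[O.X/.XO/X..]+1 (2,1)[O.X/..O/XX.]-1 (2,2)[O.X/..O/X.X]-1
p3 O@[OXX/..O/X..]: (1,0)[OXX/O.O/X..]-1* (1,1)[OXX/.OO/X..]-1 (2,1)[OXX/..O/XO.]-1 (2,2)[OXX/..O/X.O]-1
p4 X@[OXX/O.O/X..]: (1,1)[OXX/OXO/X..]+1* (2,1)[OXX/O.O/XX.]-1 (2,2)[OXX/O.O/X.X]-1
p5 O@[OXX/OXO/X..] terminal -1; root [..X/..O/X..] d6

value(..X/..O/X.., O) = -1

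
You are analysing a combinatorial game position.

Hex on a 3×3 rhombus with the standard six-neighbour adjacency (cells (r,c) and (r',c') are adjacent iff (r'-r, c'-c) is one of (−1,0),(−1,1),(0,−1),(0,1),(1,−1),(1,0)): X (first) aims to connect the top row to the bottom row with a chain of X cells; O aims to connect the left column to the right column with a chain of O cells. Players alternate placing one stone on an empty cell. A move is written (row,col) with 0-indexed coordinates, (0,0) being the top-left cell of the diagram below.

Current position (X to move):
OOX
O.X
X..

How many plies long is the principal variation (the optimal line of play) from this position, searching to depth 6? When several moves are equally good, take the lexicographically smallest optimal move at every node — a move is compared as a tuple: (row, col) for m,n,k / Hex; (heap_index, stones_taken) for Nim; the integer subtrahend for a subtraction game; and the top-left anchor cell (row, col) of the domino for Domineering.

PV length from [OOX/O.X/X..]: 1 ply

ply 1, X at OOX/O.X/X.. | (1,1)=+1→OOX/OXX/X..*; (2,1)=+1→OOX/O.X/XX.; (2,2)=+1→OOX/O.X/X.X
ply 2: OOX/OXX/X.. is terminal -1 (O); from OOX/O.X/X.. depth 6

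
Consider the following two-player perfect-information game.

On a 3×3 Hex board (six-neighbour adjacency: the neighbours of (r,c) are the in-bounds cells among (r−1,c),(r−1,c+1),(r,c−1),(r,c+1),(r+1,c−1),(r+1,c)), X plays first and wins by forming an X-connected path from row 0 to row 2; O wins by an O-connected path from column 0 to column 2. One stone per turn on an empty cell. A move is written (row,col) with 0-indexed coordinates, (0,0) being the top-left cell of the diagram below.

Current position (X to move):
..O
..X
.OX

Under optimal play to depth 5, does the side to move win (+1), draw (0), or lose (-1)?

p1 X@[..O/..X/.OX]: (0,0)[X.O/..X/.OX]-1 (0,1)[.XO/..X/.OX]-1 (1,0)[..O/X.X/.OX]+1* (1,1)[..O/.XX/.OX]-1 (2,0)[..O/..X/XOX]-1
p2 O@[..O/X.X/.OX]: (0,0)[O.O/X.X/.OX]-1* (0,1)[.OO/X.X/.OX]-1 (1,1)[..O/XOX/.OX]-1 (2,0)[..O/X.X/OOX]-1
p3 X@[O.O/X.X/.OX]: (0,1)[OXO/X.X/.OX]+1* (1,1)[O.O/XXX/.OX]-1 (2,0)[O.O/X.X/XOX]-1
p4 O@[OXO/X.X/.OX]: (1,1)[OXO/XOX/.OX]-1* (2,0)[OXO/X.X/OOX]-1
p5 X@[OXO/XOX/.OX]: (2,0)[OXO/XOX/XOX]+1*
p6 O@[OXO/XOX/XOX] terminal -1; root [..O/..X/.OX] d5

value(..O/..X/.OX, X) = +1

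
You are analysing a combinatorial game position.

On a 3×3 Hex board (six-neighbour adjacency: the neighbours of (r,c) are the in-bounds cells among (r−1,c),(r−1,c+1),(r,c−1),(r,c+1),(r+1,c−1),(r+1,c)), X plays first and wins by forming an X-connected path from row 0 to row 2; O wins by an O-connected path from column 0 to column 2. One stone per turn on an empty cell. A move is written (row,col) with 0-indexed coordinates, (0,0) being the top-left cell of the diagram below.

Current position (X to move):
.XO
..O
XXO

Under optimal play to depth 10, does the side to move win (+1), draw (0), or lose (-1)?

ply 1, X at .XO/..O/XXO | (0,0)=+1→XXO/..O/XXO*; (1,0)=+1→.XO/X.O/XXO; (1,1)=+1→.XO/.XO/XXO
ply 2, O at XXO/..O/XXO | (1,0)=-1→XXO/O.O/XXO*; (1,1)=-1→XXO/.OO/XXO
ply 3, X at XXO/O.O/XXO | (1,1)=+1→XXO/OXO/XXO*
ply 4: XXO/OXO/XXO is terminal -1 (O); from .XO/..O/XXO depth 10

value(.XO/..O/XXO, X) = +1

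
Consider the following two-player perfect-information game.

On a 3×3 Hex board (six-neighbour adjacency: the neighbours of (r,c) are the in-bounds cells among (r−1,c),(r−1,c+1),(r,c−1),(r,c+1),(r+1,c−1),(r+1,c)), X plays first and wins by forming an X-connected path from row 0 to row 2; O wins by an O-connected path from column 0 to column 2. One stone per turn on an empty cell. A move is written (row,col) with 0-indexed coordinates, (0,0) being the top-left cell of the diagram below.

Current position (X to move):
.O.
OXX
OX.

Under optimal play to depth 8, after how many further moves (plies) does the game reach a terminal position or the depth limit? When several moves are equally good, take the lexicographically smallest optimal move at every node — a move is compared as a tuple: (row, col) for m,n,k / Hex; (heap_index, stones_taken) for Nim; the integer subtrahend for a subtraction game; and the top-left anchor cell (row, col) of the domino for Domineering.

ply 1, X at .O./OXX/OX. | (0,0)=-1→XO./OXX/OX.; (0,2)=+1→.OX/OXX/OX.*; (2,2)=-1→.O./OXX/OXX
ply 2: .OX/OXX/OX. is terminal -1 (O); from .O./OXX/OX. depth 8

PV length from [.O./OXX/OX.]: 1 ply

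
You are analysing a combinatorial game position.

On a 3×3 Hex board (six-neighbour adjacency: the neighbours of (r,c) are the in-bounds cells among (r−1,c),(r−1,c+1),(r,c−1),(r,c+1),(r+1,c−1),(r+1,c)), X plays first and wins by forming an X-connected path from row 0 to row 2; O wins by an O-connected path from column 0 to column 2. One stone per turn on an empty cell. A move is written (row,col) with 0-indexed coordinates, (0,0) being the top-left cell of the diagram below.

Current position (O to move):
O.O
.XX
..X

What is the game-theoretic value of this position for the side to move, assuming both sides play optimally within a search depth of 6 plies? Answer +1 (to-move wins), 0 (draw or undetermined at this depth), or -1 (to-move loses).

value(O.O/.XX/..X, O) = +1

p1 O@[O.O/.XX/..X]: (0,1)[OOO/.XX/..X]+1* (1,0)[O.O/OXX/..X]-1 (2,0)[O.O/.XX/O.X]-1 (2,1)[O.O/.XX/.OX]-1
p2 X@[OOO/.XX/..X] terminal -1; root [O.O/.XX/..X] d6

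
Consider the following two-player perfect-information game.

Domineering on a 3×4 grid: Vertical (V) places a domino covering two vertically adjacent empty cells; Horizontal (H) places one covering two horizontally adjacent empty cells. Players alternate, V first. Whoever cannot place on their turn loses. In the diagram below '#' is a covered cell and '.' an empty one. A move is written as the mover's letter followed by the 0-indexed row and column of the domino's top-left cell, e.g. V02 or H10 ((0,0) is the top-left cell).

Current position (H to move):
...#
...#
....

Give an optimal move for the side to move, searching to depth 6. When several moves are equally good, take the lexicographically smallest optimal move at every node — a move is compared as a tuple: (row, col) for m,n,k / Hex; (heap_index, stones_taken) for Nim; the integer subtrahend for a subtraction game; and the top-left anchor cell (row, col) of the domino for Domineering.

H's best at [...#/...#/....]: H10

ply 1, H at ...#/...#/.... | H00=-1→##.#/...#/....; H01=-1→.###/...#/....; H10=+1→...#/##.#/....*; H11=+1→...#/.###/....; H20=-1→...#/...#/##..; H21=-1→...#/...#/.##.; H22=-1→...#/...#/..##
ply 2, V at ...#/##.#/.... | V02=-1→..##/####/....*; V12=-1→...#/####/..#.
ply 3, H at ..##/####/.... | H00=+1→####/####/....*; H20=+1→..##/####/##..; H21=+1→..##/####/.##.; H22=+1→..##/####/..##
ply 4: ####/####/.... is terminal -1 (V); from ...#/...#/.... depth 6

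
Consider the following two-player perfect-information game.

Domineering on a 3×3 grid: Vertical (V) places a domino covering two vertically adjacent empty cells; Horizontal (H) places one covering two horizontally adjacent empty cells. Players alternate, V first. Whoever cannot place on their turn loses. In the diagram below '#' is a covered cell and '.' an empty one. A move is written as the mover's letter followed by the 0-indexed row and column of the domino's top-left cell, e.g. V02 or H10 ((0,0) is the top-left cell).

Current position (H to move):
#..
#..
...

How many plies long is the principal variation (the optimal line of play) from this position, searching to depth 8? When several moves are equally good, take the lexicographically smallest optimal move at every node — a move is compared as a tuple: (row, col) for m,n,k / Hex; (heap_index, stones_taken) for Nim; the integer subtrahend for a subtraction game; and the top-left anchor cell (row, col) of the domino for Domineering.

PV length from [#../#../...]: 1 ply

p1 H@[#../#../...]: H01[###/#../...]-1 H11[#../###/...]+1* H20[#../#../##.]-1 H21[#../#../.##]-1
p2 V@[#../###/...] terminal -1; root [#../#../...] d8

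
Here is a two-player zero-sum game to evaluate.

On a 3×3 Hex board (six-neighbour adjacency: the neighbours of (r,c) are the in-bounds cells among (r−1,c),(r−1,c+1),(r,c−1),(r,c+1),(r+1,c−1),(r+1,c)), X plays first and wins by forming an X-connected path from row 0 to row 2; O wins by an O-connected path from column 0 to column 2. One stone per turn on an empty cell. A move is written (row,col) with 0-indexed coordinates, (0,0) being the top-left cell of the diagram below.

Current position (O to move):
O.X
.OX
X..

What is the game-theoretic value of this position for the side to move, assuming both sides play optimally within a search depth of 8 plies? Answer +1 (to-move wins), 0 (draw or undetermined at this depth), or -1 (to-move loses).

ply 1, O at O.X/.OX/X.. | (0,1)=-1→OOX/.OX/X..*; (1,0)=-1→O.X/OOX/X..; (2,1)=-1→O.X/.OX/XO.; (2,2)=-1→O.X/.OX/X.O
ply 2, X at OOX/.OX/X.. | (1,0)=+1→OOX/XOX/X..*; (2,1)=+1→OOX/.OX/XX.; (2,2)=+1→OOX/.OX/X.X
ply 3, O at OOX/XOX/X.. | (2,1)=-1→OOX/XOX/XO.*; (2,2)=-1→OOX/XOX/X.O
ply 4, X at OOX/XOX/XO. | (2,2)=+1→OOX/XOX/XOX*
ply 5: OOX/XOX/XOX is terminal -1 (O); from O.X/.OX/X.. depth 8

value(O.X/.OX/X.., O) = -1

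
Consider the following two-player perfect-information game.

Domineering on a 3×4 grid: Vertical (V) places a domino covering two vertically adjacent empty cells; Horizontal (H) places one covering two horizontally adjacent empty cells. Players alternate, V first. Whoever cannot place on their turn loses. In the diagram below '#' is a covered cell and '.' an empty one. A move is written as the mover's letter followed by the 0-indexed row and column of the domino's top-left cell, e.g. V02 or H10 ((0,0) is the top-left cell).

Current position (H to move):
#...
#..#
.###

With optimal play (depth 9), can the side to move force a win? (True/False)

H winning at [#.../#..#/.###]: True

[#.../#..#/.###] H move#1: H01:+1/###./#..#/.###*, H02:-1/#.##/#..#/.###, H11:+1/#.../####/.###
[###./#..#/.###] end (terminal -1, V#2); searched #.../#..#/.### to 9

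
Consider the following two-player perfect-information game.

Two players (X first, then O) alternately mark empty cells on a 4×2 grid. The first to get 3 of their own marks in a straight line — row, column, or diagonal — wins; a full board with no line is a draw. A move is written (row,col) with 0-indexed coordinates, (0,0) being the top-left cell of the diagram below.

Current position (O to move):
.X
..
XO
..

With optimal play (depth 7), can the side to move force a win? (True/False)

O winning at [.X/../XO/..]: False

ply 1, O at .X/../XO/.. | (0,0)=+0→OX/../XO/..*; (1,0)=+0→.X/O./XO/..; (1,1)=+0→.X/.O/XO/..; (3,0)=+0→.X/../XO/O.; (3,1)=+0→.X/../XO/.O
ply 2, X at OX/../XO/.. | (1,0)=+0→OX/X./XO/..*; (1,1)=+0→OX/.X/XO/..; (3,0)=+0→OX/../XO/X.; (3,1)=+0→OX/../XO/.X
ply 3, O at OX/X./XO/.. | (1,1)=-1→OX/XO/XO/..; (3,0)=+0→OX/X./XO/O.*; (3,1)=-1→OX/X./XO/.O
ply 4, X at OX/X./XO/O. | (1,1)=+0→OX/XX/XO/O.*; (3,1)=+0→OX/X./XO/OX
ply 5, O at OX/XX/XO/O. | (3,1)=+0→OX/XX/XO/OO*
ply 6: OX/XX/XO/OO is terminal +0 (X); from .X/../XO/.. depth 7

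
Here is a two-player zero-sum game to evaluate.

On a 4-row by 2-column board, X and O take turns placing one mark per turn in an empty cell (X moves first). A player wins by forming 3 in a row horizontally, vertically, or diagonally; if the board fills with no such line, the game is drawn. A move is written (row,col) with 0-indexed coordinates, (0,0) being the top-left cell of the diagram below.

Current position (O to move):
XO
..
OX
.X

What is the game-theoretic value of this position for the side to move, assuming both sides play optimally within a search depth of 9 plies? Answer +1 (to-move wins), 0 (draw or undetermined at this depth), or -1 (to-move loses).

ply 1, O at XO/../OX/.X | (1,0)=-1→XO/O./OX/.X; (1,1)=+0→XO/.O/OX/.X*; (3,0)=-1→XO/../OX/OX
ply 2, X at XO/.O/OX/.X | (1,0)=+0→XO/XO/OX/.X*; (3,0)=+0→XO/.O/OX/XX
ply 3, O at XO/XO/OX/.X | (3,0)=+0→XO/XO/OX/OX*
ply 4: XO/XO/OX/OX is terminal +0 (X); from XO/../OX/.X depth 9

value(XO/../OX/.X, O) = 0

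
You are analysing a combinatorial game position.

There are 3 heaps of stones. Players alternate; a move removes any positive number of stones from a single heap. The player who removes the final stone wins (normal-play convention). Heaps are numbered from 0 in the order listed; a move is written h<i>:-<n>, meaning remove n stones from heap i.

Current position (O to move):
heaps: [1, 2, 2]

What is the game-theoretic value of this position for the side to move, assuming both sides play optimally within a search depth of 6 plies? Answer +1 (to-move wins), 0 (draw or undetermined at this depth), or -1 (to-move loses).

p1 O@[(1,2,2)]: h0:-1[(0,2,2)]+1* h1:-1[(1,1,2)]-1 h1:-2[(1,0,2)]-1 h2:-1[(1,2,1)]-1 h2:-2[(1,2,0)]-1
p2 X@[(0,2,2)]: h1:-1[(0,1,2)]-1* h1:-2[(0,0,2)]-1 h2:-1[(0,2,1)]-1 h2:-2[(0,2,0)]-1
p3 O@[(0,1,2)]: h1:-1[(0,0,2)]-1 h2:-1[(0,1,1)]+1* h2:-2[(0,1,0)]-1
p4 X@[(0,1,1)]: h1:-1[(0,0,1)]-1* h2:-1[(0,1,0)]-1
p5 O@[(0,0,1)]: h2:-1[(0,0,0)]+1*
p6 X@[(0,0,0)] terminal -1; root [(1,2,2)] d6

value((1,2,2), O) = +1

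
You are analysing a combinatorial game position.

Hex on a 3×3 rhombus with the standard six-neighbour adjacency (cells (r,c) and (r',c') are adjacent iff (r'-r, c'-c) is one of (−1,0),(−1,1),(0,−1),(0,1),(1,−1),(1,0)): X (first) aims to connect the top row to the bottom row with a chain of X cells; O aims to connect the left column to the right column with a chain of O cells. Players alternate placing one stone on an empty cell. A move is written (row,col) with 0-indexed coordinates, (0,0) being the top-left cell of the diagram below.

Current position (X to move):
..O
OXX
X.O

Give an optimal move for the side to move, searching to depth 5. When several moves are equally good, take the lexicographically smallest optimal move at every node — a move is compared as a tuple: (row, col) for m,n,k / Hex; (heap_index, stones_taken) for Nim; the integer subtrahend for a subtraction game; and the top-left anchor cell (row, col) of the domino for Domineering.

ply 1, X at ..O/OXX/X.O | (0,0)=-1→X.O/OXX/X.O; (0,1)=+1→.XO/OXX/X.O*; (2,1)=-1→..O/OXX/XXO
ply 2: .XO/OXX/X.O is terminal -1 (O); from ..O/OXX/X.O depth 5

X's best at [..O/OXX/X.O]: (0,1)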